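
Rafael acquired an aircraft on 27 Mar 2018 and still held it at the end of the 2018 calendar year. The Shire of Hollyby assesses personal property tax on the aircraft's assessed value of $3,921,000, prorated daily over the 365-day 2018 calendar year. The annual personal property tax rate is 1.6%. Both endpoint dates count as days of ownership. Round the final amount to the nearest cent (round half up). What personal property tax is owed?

$48,126.25

Days held (27 Mar – 31 Dec 2018): 280 out of 365
Tax = $3,921,000 × 1.6% × 280/365 = $48,126.2466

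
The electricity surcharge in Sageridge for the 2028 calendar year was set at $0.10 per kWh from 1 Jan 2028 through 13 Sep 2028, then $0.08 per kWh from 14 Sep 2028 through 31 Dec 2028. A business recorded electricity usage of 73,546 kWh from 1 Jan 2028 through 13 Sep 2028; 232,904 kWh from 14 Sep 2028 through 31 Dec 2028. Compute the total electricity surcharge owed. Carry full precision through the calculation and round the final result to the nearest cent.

$25,986.92

1 Jan – 13 Sep 2028: 73,546 kWh at $0.10/kWh → $7,354.60
14 Sep – 31 Dec 2028: 232,904 kWh at $0.08/kWh → $18,632.32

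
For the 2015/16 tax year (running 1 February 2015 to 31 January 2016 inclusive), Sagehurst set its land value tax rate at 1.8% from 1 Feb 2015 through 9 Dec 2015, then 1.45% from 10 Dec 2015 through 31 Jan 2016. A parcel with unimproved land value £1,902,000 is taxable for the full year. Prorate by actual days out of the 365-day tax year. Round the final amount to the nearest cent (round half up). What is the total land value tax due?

1 Feb – 9 Dec 2015: 312 days at 1.8% → £1,902,000 × 1.8% × 312/365 = £29,264.7452
10 Dec 2015 – 31 Jan 2016: 53 days at 1.45% → £1,902,000 × 1.45% × 53/365 = £4,004.6219
Total = £33,269.3671

£33,269.37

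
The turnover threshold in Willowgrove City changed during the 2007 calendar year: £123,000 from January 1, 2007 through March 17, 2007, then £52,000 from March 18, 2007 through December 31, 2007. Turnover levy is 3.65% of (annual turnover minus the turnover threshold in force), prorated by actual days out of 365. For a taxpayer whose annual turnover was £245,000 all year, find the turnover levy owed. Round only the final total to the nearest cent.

January 1 – March 17, 2007: 76 days, exemption £123,000 → (£245,000 − £123,000) × 3.65% × 76/365 = £927.2000
March 18 – December 31, 2007: 289 days, exemption £52,000 → (£245,000 − £52,000) × 3.65% × 289/365 = £5,577.7000
Total = £6,504.9000

£6,504.90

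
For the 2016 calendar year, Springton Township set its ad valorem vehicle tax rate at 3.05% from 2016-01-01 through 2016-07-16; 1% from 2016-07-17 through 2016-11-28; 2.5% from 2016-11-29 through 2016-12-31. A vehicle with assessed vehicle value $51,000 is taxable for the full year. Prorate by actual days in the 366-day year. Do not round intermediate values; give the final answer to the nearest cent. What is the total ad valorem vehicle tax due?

2016-01-01 to 2016-07-16: 198 days at 3.05% → $51,000 × 3.05% × 198/366 = $841.5000
2016-07-17 to 2016-11-28: 135 days at 1% → $51,000 × 1% × 135/366 = $188.1148
2016-11-29 to 2016-12-31: 33 days at 2.5% → $51,000 × 2.5% × 33/366 = $114.9590
Total = $1,144.5738

$1,144.57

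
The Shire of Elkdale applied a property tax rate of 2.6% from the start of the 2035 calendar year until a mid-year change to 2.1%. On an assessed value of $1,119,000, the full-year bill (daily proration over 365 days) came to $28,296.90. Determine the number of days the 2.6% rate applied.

Let d = days at the first rate; then 365 − d days at the second rate.
$1,119,000 × [2.6%·d + 2.1%·(365−d)] / 365 = $28,296.90
Solving gives d = 313, so the new rate took effect on November 10, 2035.

313 days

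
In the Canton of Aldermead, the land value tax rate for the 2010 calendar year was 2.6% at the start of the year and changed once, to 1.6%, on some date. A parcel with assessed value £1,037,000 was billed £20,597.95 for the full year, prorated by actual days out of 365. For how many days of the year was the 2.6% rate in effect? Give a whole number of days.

141 days

Let d = days at the first rate; then 365 − d days at the second rate.
£1,037,000 × [2.6%·d + 1.6%·(365−d)] / 365 = £20,597.95
Solving gives d = 141, so the new rate took effect on May 22, 2010.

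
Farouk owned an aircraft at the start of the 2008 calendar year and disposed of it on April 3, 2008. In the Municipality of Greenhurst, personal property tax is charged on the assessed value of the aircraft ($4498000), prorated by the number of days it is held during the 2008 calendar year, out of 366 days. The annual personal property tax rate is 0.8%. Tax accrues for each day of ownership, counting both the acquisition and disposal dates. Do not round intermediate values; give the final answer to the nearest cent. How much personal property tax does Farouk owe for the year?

$9241.79

Days held (January 1 – April 3, 2008): 94 out of 366
Tax = $4498000 × 0.8% × 94/366 = $9241.7923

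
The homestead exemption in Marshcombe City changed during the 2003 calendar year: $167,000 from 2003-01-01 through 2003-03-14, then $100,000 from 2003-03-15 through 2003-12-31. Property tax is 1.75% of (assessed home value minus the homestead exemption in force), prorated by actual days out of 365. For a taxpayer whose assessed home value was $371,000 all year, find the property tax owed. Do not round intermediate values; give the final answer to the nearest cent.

$4,508.00

2003-01-01 to 2003-03-14: 73 days, exemption $167,000 → ($371,000 − $167,000) × 1.75% × 73/365 = $714.0000
2003-03-15 to 2003-12-31: 292 days, exemption $100,000 → ($371,000 − $100,000) × 1.75% × 292/365 = $3,794.0000
Total = $4,508.0000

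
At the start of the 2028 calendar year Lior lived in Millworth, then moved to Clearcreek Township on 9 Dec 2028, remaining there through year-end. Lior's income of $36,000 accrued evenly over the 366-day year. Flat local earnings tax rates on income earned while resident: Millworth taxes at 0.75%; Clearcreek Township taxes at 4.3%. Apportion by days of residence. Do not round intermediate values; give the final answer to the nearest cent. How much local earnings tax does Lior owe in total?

Millworth, 1 Jan – 8 Dec 2028: 343 days → $36,000 × 0.75% × 343/366 = $253.0328
Clearcreek Township, 9 Dec – 31 Dec 2028: 23 days → $36,000 × 4.3% × 23/366 = $97.2787
Total = $350.3115

$350.31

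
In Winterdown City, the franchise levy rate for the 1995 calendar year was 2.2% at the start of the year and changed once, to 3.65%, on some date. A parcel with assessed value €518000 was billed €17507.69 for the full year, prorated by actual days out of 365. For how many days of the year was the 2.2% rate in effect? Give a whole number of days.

68 days

Let d = days at the first rate; then 365 − d days at the second rate.
€518000 × [2.2%·d + 3.65%·(365−d)] / 365 = €17507.69
Solving gives d = 68, so the new rate took effect on 10 March 1995.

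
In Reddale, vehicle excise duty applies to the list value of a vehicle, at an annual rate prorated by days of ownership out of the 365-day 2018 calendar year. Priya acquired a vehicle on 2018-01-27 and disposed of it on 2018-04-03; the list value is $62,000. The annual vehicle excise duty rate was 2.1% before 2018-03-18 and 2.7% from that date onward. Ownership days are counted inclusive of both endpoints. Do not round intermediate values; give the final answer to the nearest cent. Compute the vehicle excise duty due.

2018-01-27 to 2018-03-17: 50 days at 2.1% → $62,000 × 2.1% × 50/365 = $178.3562
2018-03-18 to 2018-04-03: 17 days at 2.7% → $62,000 × 2.7% × 17/365 = $77.9671
Total = $256.3233

$256.32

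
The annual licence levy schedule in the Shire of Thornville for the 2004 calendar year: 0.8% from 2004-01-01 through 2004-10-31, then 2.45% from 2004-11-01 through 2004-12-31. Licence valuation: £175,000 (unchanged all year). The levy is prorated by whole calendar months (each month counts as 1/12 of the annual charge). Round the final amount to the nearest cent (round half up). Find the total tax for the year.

2004-01-01 to 2004-10-31: 10 months at 0.8% → £175,000 × 0.8% × 10/12 = £1,166.6667
2004-11-01 to 2004-12-31: 2 months at 2.45% → £175,000 × 2.45% × 2/12 = £714.5833
Total = £1,881.2500

£1,881.25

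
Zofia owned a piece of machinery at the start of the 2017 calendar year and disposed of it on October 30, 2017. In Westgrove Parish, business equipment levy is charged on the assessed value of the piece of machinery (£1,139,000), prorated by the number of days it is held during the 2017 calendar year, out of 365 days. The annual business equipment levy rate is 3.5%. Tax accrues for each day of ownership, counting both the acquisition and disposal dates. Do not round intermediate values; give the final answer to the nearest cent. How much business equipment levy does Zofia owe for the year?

£33,093.41

Days held (January 1 – October 30, 2017): 303 out of 365
Tax = £1,139,000 × 3.5% × 303/365 = £33,093.4110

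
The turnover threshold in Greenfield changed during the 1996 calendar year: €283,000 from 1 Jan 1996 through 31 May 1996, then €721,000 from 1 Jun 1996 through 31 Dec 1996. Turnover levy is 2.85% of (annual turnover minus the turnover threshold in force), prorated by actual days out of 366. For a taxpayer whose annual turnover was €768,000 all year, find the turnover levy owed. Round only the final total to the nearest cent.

1 Jan – 31 May 1996: 152 days, exemption €283,000 → (€768,000 − €283,000) × 2.85% × 152/366 = €5,740.4918
1 Jun – 31 Dec 1996: 214 days, exemption €721,000 → (€768,000 − €721,000) × 2.85% × 214/366 = €783.2049
Total = €6,523.6967

€6,523.70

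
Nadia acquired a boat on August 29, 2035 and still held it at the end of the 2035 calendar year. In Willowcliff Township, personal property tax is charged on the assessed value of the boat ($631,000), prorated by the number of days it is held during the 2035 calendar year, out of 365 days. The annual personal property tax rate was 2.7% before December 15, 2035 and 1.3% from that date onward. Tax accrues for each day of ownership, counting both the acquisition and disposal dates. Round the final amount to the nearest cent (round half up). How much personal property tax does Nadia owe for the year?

$5,423.14

August 29 – December 14, 2035: 108 days at 2.7% → $631,000 × 2.7% × 108/365 = $5,041.0849
December 15 – December 31, 2035: 17 days at 1.3% → $631,000 × 1.3% × 17/365 = $382.0575
Total = $5,423.1425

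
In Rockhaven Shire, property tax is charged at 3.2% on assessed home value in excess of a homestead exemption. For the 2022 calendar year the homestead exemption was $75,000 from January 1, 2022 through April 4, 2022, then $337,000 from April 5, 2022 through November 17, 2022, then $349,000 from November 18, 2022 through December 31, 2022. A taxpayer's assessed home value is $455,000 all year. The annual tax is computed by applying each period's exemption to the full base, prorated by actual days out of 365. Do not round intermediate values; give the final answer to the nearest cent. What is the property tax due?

January 1 – April 4, 2022: 94 days, exemption $75,000 → ($455,000 − $75,000) × 3.2% × 94/365 = $3,131.6164
April 5 – November 17, 2022: 227 days, exemption $337,000 → ($455,000 − $337,000) × 3.2% × 227/365 = $2,348.3616
November 18 – December 31, 2022: 44 days, exemption $349,000 → ($455,000 − $349,000) × 3.2% × 44/365 = $408.8986
Total = $5,888.8767

$5,888.88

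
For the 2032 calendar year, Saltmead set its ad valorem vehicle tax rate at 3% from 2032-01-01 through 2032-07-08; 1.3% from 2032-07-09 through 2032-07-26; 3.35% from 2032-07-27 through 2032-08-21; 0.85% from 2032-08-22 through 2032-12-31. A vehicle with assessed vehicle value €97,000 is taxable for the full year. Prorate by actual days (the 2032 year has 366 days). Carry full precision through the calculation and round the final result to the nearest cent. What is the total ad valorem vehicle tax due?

2032-01-01 to 2032-07-08: 190 days at 3% → €97,000 × 3% × 190/366 = €1,510.6557
2032-07-09 to 2032-07-26: 18 days at 1.3% → €97,000 × 1.3% × 18/366 = €62.0164
2032-07-27 to 2032-08-21: 26 days at 3.35% → €97,000 × 3.35% × 26/366 = €230.8388
2032-08-22 to 2032-12-31: 132 days at 0.85% → €97,000 × 0.85% × 132/366 = €297.3607
Total = €2,100.8716

€2,100.87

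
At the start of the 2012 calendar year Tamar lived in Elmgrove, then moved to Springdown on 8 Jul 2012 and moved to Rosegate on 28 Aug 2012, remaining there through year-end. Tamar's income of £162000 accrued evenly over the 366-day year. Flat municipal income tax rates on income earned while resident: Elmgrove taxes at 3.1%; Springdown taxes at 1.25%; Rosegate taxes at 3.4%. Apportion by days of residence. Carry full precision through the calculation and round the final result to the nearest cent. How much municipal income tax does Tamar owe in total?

£4771.70

Elmgrove, 1 Jan – 7 Jul 2012: 189 days → £162000 × 3.1% × 189/366 = £2593.3279
Springdown, 8 Jul – 27 Aug 2012: 51 days → £162000 × 1.25% × 51/366 = £282.1721
Rosegate, 28 Aug – 31 Dec 2012: 126 days → £162000 × 3.4% × 126/366 = £1896.1967
Total = £4771.6967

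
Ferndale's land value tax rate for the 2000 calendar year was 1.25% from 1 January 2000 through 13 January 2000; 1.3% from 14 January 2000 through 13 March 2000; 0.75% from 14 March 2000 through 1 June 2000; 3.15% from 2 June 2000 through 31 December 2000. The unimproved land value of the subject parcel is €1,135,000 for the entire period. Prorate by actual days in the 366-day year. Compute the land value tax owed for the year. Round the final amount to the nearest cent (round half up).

1 January – 13 January 2000: 13 days at 1.25% → €1,135,000 × 1.25% × 13/366 = €503.9276
14 January – 13 March 2000: 60 days at 1.3% → €1,135,000 × 1.3% × 60/366 = €2,418.8525
14 March – 1 June 2000: 80 days at 0.75% → €1,135,000 × 0.75% × 80/366 = €1,860.6557
2 June – 31 December 2000: 213 days at 3.15% → €1,135,000 × 3.15% × 213/366 = €20,806.7828
Total = €25,590.2186

€25,590.22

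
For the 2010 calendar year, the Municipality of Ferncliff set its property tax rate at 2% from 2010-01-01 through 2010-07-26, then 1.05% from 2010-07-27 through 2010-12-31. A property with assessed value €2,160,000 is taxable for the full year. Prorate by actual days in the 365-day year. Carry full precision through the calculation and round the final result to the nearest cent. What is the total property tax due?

2010-01-01 to 2010-07-26: 207 days at 2% → €2,160,000 × 2% × 207/365 = €24,499.7260
2010-07-27 to 2010-12-31: 158 days at 1.05% → €2,160,000 × 1.05% × 158/365 = €9,817.6438
Total = €34,317.3699

€34,317.37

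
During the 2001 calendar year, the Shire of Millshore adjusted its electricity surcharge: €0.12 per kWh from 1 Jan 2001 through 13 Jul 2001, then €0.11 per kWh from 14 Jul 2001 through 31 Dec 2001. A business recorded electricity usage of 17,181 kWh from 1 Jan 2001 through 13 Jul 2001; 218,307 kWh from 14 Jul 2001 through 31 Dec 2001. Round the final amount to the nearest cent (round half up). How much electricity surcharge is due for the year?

€26,075.49

1 Jan – 13 Jul 2001: 17,181 kWh at €0.12/kWh → €2,061.72
14 Jul – 31 Dec 2001: 218,307 kWh at €0.11/kWh → €24,013.77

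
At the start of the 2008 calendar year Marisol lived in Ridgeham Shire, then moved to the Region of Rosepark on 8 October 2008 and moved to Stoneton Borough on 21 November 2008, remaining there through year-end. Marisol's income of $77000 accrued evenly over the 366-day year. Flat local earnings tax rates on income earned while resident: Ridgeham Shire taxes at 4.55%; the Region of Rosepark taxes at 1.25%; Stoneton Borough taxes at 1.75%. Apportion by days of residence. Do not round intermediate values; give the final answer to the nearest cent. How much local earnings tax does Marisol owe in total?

Ridgeham Shire, 1 January – 7 October 2008: 281 days → $77000 × 4.55% × 281/366 = $2689.8456
The Region of Rosepark, 8 October – 20 November 2008: 44 days → $77000 × 1.25% × 44/366 = $115.7104
Stoneton Borough, 21 November – 31 December 2008: 41 days → $77000 × 1.75% × 41/366 = $150.9495
Total = $2956.5055

$2956.51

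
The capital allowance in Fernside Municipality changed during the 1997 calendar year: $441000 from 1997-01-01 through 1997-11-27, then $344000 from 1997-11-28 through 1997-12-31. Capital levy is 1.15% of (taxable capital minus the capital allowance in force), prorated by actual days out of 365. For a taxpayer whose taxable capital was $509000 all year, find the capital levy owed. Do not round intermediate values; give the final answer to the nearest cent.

$885.91

1997-01-01 to 1997-11-27: 331 days, exemption $441000 → ($509000 − $441000) × 1.15% × 331/365 = $709.1562
1997-11-28 to 1997-12-31: 34 days, exemption $344000 → ($509000 − $344000) × 1.15% × 34/365 = $176.7534
Total = $885.9096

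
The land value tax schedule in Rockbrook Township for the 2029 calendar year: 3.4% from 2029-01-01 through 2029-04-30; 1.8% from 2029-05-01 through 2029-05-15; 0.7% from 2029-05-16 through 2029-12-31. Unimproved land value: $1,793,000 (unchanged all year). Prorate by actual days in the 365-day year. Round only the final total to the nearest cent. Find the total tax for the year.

$29,277.48

2029-01-01 to 2029-04-30: 120 days at 3.4% → $1,793,000 × 3.4% × 120/365 = $20,042.3014
2029-05-01 to 2029-05-15: 15 days at 1.8% → $1,793,000 × 1.8% × 15/365 = $1,326.3288
2029-05-16 to 2029-12-31: 230 days at 0.7% → $1,793,000 × 0.7% × 230/365 = $7,908.8493
Total = $29,277.4795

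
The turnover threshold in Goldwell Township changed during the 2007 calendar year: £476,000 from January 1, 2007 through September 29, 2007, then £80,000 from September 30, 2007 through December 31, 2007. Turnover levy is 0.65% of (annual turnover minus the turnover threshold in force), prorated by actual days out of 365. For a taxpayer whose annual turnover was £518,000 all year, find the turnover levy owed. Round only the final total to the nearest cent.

£928.84

January 1 – September 29, 2007: 272 days, exemption £476,000 → (£518,000 − £476,000) × 0.65% × 272/365 = £203.4411
September 30 – December 31, 2007: 93 days, exemption £80,000 → (£518,000 − £80,000) × 0.65% × 93/365 = £725.4000
Total = £928.8411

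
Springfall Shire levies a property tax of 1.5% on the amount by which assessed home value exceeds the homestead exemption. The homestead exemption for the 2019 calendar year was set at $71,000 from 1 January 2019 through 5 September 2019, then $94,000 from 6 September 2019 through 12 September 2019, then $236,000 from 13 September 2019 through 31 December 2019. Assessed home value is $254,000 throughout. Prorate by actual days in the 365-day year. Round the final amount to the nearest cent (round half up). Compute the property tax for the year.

1 January – 5 September 2019: 248 days, exemption $71,000 → ($254,000 − $71,000) × 1.5% × 248/365 = $1,865.0959
6 September – 12 September 2019: 7 days, exemption $94,000 → ($254,000 − $94,000) × 1.5% × 7/365 = $46.0274
13 September – 31 December 2019: 110 days, exemption $236,000 → ($254,000 − $236,000) × 1.5% × 110/365 = $81.3699
Total = $1,992.4932

$1,992.49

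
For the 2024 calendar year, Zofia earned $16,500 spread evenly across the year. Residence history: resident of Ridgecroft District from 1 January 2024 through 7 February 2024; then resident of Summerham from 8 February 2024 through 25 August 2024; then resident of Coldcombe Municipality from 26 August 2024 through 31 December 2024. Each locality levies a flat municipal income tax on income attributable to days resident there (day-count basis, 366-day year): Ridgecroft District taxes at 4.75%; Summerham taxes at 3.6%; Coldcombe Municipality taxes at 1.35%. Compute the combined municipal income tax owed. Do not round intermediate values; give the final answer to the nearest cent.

$483.86

Ridgecroft District, 1 January – 7 February 2024: 38 days → $16,500 × 4.75% × 38/366 = $81.3730
Summerham, 8 February – 25 August 2024: 200 days → $16,500 × 3.6% × 200/366 = $324.5902
Coldcombe Municipality, 26 August – 31 December 2024: 128 days → $16,500 × 1.35% × 128/366 = $77.9016
Total = $483.8648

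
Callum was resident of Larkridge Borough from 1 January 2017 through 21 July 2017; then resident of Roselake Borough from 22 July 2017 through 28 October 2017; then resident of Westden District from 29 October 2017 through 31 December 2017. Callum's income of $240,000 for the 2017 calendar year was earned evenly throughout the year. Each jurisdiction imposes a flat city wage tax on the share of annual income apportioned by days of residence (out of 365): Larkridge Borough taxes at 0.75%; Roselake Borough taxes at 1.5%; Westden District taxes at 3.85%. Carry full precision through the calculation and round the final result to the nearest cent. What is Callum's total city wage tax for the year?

$3,592.77

Larkridge Borough, 1 January – 21 July 2017: 202 days → $240,000 × 0.75% × 202/365 = $996.1644
Roselake Borough, 22 July – 28 October 2017: 99 days → $240,000 × 1.5% × 99/365 = $976.4384
Westden District, 29 October – 31 December 2017: 64 days → $240,000 × 3.85% × 64/365 = $1,620.1644
Total = $3,592.7671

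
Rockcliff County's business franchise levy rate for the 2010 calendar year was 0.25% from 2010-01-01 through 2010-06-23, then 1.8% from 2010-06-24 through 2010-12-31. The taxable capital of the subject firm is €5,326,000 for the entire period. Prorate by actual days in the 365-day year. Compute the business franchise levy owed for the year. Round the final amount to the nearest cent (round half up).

€56,513.97

2010-01-01 to 2010-06-23: 174 days at 0.25% → €5,326,000 × 0.25% × 174/365 = €6,347.4247
2010-06-24 to 2010-12-31: 191 days at 1.8% → €5,326,000 × 1.8% × 191/365 = €50,166.5425
Total = €56,513.9671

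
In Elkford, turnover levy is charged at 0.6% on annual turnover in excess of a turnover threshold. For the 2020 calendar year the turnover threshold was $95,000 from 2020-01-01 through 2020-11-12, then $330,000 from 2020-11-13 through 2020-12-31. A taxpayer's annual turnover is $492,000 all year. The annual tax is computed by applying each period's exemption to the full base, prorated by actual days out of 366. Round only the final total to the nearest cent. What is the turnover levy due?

$2,193.23

2020-01-01 to 2020-11-12: 317 days, exemption $95,000 → ($492,000 − $95,000) × 0.6% × 317/366 = $2,063.0984
2020-11-13 to 2020-12-31: 49 days, exemption $330,000 → ($492,000 − $330,000) × 0.6% × 49/366 = $130.1311
Total = $2,193.2295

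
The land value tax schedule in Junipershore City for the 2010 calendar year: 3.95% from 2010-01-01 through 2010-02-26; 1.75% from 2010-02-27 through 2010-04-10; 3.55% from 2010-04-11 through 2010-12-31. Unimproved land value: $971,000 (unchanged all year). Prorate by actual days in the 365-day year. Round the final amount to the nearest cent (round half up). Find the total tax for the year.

2010-01-01 to 2010-02-26: 57 days at 3.95% → $971,000 × 3.95% × 57/365 = $5,989.6068
2010-02-27 to 2010-04-10: 43 days at 1.75% → $971,000 × 1.75% × 43/365 = $2,001.8562
2010-04-11 to 2010-12-31: 265 days at 3.55% → $971,000 × 3.55% × 265/365 = $25,026.5274
Total = $33,017.9904

$33,017.99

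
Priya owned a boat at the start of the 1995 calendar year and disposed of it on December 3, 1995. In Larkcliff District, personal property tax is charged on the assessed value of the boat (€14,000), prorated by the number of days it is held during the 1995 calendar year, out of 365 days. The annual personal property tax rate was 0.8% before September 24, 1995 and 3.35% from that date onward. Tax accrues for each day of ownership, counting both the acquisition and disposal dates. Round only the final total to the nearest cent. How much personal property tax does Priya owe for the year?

January 1 – September 23, 1995: 266 days at 0.8% → €14,000 × 0.8% × 266/365 = €81.6219
September 24 – December 3, 1995: 71 days at 3.35% → €14,000 × 3.35% × 71/365 = €91.2301
Total = €172.8521

€172.85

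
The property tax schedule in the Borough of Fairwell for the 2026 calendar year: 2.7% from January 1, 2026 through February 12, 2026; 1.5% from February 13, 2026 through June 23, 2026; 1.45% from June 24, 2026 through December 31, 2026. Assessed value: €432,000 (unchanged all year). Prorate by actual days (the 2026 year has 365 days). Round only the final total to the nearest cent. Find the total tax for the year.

January 1 – February 12, 2026: 43 days at 2.7% → €432,000 × 2.7% × 43/365 = €1,374.1151
February 13 – June 23, 2026: 131 days at 1.5% → €432,000 × 1.5% × 131/365 = €2,325.6986
June 24 – December 31, 2026: 191 days at 1.45% → €432,000 × 1.45% × 191/365 = €3,277.8740
Total = €6,977.6877

€6,977.69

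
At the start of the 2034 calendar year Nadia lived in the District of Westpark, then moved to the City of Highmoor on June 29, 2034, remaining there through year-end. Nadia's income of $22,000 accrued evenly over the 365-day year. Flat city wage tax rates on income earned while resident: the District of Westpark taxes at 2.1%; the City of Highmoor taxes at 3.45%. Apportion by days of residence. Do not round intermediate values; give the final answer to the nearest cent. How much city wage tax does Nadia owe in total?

The District of Westpark, January 1 – June 28, 2034: 179 days → $22,000 × 2.1% × 179/365 = $226.5699
The City of Highmoor, June 29 – December 31, 2034: 186 days → $22,000 × 3.45% × 186/365 = $386.7781
Total = $613.3479

$613.35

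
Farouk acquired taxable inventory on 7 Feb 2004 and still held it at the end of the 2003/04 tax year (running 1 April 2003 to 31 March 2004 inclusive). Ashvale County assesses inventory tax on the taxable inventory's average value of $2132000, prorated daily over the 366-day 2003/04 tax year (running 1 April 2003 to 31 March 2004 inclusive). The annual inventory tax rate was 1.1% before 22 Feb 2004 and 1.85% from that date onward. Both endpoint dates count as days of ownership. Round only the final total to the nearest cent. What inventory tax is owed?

7 Feb – 21 Feb 2004: 15 days at 1.1% → $2132000 × 1.1% × 15/366 = $961.1475
22 Feb – 31 Mar 2004: 39 days at 1.85% → $2132000 × 1.85% × 39/366 = $4202.8361
Total = $5163.9836

$5163.98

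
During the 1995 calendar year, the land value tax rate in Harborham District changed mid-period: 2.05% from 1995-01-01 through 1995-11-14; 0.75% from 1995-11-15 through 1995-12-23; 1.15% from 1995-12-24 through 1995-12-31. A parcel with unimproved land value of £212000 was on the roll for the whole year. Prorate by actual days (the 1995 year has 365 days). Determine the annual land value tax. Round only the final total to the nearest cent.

1995-01-01 to 1995-11-14: 318 days at 2.05% → £212000 × 2.05% × 318/365 = £3786.3781
1995-11-15 to 1995-12-23: 39 days at 0.75% → £212000 × 0.75% × 39/365 = £169.8904
1995-12-24 to 1995-12-31: 8 days at 1.15% → £212000 × 1.15% × 8/365 = £53.4356
Total = £4009.7041

£4009.70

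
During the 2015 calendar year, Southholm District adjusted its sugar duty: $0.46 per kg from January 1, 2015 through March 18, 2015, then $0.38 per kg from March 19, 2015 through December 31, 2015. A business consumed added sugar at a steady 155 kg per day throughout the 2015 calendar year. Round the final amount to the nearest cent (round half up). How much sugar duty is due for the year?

$22453.30

January 1 – March 18, 2015: 77 days × 155 kg/day = 11,935 kg at $0.46/kg → $5490.10
March 19 – December 31, 2015: 288 days × 155 kg/day = 44,640 kg at $0.38/kg → $16963.20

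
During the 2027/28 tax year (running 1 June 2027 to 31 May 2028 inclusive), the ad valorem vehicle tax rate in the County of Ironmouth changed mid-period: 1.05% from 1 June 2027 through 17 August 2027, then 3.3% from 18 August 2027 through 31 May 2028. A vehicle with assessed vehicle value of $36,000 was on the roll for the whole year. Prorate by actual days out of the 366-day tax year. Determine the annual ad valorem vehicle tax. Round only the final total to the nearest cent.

1 June – 17 August 2027: 78 days at 1.05% → $36,000 × 1.05% × 78/366 = $80.5574
18 August 2027 – 31 May 2028: 288 days at 3.3% → $36,000 × 3.3% × 288/366 = $934.8197
Total = $1,015.3770

$1,015.38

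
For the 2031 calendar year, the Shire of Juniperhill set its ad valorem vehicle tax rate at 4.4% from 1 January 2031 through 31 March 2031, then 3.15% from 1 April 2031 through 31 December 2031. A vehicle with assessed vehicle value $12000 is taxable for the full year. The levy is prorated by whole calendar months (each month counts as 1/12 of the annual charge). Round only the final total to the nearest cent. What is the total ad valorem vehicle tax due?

1 January – 31 March 2031: 3 months at 4.4% → $12000 × 4.4% × 3/12 = $132.0000
1 April – 31 December 2031: 9 months at 3.15% → $12000 × 3.15% × 9/12 = $283.5000
Total = $415.5000

$415.50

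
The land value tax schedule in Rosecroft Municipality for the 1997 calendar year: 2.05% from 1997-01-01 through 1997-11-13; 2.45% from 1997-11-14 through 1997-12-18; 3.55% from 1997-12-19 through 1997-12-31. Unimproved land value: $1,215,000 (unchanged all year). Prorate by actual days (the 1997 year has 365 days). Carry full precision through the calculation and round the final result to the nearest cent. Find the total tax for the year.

1997-01-01 to 1997-11-13: 317 days at 2.05% → $1,215,000 × 2.05% × 317/365 = $21,631.9932
1997-11-14 to 1997-12-18: 35 days at 2.45% → $1,215,000 × 2.45% × 35/365 = $2,854.4178
1997-12-19 to 1997-12-31: 13 days at 3.55% → $1,215,000 × 3.55% × 13/365 = $1,536.2260
Total = $26,022.6370

$26,022.64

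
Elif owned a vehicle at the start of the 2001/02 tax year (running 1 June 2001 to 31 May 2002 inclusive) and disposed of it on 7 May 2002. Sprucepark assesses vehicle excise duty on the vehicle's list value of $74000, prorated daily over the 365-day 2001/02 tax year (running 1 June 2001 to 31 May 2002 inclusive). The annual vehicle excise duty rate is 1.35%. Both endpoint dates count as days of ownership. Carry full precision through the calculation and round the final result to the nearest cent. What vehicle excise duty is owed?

$933.31

Days held (1 June 2001 – 7 May 2002): 341 out of 365
Tax = $74000 × 1.35% × 341/365 = $933.3123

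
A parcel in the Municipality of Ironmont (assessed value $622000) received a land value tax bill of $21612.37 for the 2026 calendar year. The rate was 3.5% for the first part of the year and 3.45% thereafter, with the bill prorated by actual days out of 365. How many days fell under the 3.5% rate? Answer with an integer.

180 days

Let d = days at the first rate; then 365 − d days at the second rate.
$622000 × [3.5%·d + 3.45%·(365−d)] / 365 = $21612.37
Solving gives d = 180, so the new rate took effect on June 30, 2026.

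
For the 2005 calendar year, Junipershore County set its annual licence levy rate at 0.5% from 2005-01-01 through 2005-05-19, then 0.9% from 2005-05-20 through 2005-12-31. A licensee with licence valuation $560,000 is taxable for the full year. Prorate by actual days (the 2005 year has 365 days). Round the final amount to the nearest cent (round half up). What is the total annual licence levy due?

$4,186.96

2005-01-01 to 2005-05-19: 139 days at 0.5% → $560,000 × 0.5% × 139/365 = $1,066.3014
2005-05-20 to 2005-12-31: 226 days at 0.9% → $560,000 × 0.9% × 226/365 = $3,120.6575
Total = $4,186.9589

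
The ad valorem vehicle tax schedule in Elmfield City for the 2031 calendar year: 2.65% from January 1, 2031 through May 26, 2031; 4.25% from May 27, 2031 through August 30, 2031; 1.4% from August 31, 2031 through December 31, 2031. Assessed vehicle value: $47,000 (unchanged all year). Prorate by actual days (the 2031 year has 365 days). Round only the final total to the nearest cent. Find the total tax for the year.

$1,245.31

January 1 – May 26, 2031: 146 days at 2.65% → $47,000 × 2.65% × 146/365 = $498.2000
May 27 – August 30, 2031: 96 days at 4.25% → $47,000 × 4.25% × 96/365 = $525.3699
August 31 – December 31, 2031: 123 days at 1.4% → $47,000 × 1.4% × 123/365 = $221.7370
Total = $1,245.3068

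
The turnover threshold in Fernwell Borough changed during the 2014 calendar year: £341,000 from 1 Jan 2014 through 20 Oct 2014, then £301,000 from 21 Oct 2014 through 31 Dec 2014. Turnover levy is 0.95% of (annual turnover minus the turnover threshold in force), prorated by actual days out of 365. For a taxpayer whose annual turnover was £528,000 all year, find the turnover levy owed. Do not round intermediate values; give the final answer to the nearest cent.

£1,851.46

1 Jan – 20 Oct 2014: 293 days, exemption £341,000 → (£528,000 − £341,000) × 0.95% × 293/365 = £1,426.0671
21 Oct – 31 Dec 2014: 72 days, exemption £301,000 → (£528,000 − £301,000) × 0.95% × 72/365 = £425.3918
Total = £1,851.4589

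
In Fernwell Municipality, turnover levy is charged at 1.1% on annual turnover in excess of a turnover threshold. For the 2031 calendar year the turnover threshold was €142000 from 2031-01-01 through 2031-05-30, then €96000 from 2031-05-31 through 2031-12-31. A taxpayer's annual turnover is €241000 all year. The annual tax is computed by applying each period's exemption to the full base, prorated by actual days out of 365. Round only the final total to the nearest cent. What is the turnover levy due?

2031-01-01 to 2031-05-30: 150 days, exemption €142000 → (€241000 − €142000) × 1.1% × 150/365 = €447.5342
2031-05-31 to 2031-12-31: 215 days, exemption €96000 → (€241000 − €96000) × 1.1% × 215/365 = €939.5205
Total = €1387.0548

€1387.05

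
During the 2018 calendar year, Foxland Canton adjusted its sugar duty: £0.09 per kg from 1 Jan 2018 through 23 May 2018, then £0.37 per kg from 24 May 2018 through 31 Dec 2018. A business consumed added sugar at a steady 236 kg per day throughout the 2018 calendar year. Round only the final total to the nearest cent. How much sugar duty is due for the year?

1 Jan – 23 May 2018: 143 days × 236 kg/day = 33,748 kg at £0.09/kg → £3,037.32
24 May – 31 Dec 2018: 222 days × 236 kg/day = 52,392 kg at £0.37/kg → £19,385.04

£22,422.36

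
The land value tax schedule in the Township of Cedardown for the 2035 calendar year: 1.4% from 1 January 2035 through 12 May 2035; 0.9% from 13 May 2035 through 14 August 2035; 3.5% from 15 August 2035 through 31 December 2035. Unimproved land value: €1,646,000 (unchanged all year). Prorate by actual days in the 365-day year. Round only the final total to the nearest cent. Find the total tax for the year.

1 January – 12 May 2035: 132 days at 1.4% → €1,646,000 × 1.4% × 132/365 = €8,333.7205
13 May – 14 August 2035: 94 days at 0.9% → €1,646,000 × 0.9% × 94/365 = €3,815.1123
15 August – 31 December 2035: 139 days at 3.5% → €1,646,000 × 3.5% × 139/365 = €21,939.1507
Total = €34,087.9836

€34,087.98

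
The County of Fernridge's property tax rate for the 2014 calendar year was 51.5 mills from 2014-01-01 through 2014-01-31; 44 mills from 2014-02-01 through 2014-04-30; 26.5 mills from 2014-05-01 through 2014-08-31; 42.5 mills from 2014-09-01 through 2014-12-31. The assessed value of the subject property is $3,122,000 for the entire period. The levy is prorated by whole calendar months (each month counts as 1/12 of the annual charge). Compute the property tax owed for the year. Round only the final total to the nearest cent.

2014-01-01 to 2014-01-31: 1 month at 51.5 mills → $3,122,000 × 5.15% × 1/12 = $13,398.5833
2014-02-01 to 2014-04-30: 3 months at 44 mills → $3,122,000 × 4.4% × 3/12 = $34,342.0000
2014-05-01 to 2014-08-31: 4 months at 26.5 mills → $3,122,000 × 2.65% × 4/12 = $27,577.6667
2014-09-01 to 2014-12-31: 4 months at 42.5 mills → $3,122,000 × 4.25% × 4/12 = $44,228.3333
Total = $119,546.5833

$119,546.58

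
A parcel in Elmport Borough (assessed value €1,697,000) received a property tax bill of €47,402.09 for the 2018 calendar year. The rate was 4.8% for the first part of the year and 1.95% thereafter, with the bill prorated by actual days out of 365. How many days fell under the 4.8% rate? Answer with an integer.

108 days

Let d = days at the first rate; then 365 − d days at the second rate.
€1,697,000 × [4.8%·d + 1.95%·(365−d)] / 365 = €47,402.09
Solving gives d = 108, so the new rate took effect on 19 Apr 2018.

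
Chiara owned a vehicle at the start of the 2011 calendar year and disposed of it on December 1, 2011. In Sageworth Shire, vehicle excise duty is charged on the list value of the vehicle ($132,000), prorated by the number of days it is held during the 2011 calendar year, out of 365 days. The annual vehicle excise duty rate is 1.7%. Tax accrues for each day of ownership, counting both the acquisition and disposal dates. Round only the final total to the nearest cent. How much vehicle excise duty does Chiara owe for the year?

$2,059.56

Days held (January 1 – December 1, 2011): 335 out of 365
Tax = $132,000 × 1.7% × 335/365 = $2,059.5616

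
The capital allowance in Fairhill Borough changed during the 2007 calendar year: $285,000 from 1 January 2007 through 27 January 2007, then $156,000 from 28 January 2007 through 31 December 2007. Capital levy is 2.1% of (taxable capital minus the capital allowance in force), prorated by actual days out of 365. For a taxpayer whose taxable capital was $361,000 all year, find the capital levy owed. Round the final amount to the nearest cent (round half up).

$4,104.61

1 January – 27 January 2007: 27 days, exemption $285,000 → ($361,000 − $285,000) × 2.1% × 27/365 = $118.0603
28 January – 31 December 2007: 338 days, exemption $156,000 → ($361,000 − $156,000) × 2.1% × 338/365 = $3,986.5479
Total = $4,104.6082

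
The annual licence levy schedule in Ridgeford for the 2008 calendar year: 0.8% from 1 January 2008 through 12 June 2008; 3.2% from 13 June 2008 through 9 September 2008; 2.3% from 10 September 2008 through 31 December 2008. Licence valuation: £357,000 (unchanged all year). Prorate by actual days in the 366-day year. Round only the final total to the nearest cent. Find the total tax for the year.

£6,592.80

1 January – 12 June 2008: 164 days at 0.8% → £357,000 × 0.8% × 164/366 = £1,279.7377
13 June – 9 September 2008: 89 days at 3.2% → £357,000 × 3.2% × 89/366 = £2,777.9672
10 September – 31 December 2008: 113 days at 2.3% → £357,000 × 2.3% × 113/366 = £2,535.0902
Total = £6,592.7951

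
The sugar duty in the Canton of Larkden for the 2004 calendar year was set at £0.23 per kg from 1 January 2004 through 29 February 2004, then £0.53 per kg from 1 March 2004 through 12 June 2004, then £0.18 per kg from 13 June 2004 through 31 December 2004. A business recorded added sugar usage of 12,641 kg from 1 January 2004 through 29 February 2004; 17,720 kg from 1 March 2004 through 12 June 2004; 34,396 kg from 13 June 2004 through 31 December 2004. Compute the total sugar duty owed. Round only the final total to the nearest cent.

£18,490.31

1 January – 29 February 2004: 12,641 kg at £0.23/kg → £2,907.43
1 March – 12 June 2004: 17,720 kg at £0.53/kg → £9,391.60
13 June – 31 December 2004: 34,396 kg at £0.18/kg → £6,191.28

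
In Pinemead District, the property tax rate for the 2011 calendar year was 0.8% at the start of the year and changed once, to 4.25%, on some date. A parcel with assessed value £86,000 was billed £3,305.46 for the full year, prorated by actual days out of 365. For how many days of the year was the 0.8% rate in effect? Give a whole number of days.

Let d = days at the first rate; then 365 − d days at the second rate.
£86,000 × [0.8%·d + 4.25%·(365−d)] / 365 = £3,305.46
Solving gives d = 43, so the new rate took effect on 13 Feb 2011.

43 days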